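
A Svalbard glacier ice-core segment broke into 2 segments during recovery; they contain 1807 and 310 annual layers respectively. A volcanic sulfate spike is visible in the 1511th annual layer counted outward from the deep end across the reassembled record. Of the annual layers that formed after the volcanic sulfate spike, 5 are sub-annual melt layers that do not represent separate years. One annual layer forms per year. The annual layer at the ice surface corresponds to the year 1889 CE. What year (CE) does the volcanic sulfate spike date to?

Total annual layers = 1807 + 310 = 2117.
Between annual layer 1511 and the ice surface there are 2117 − 1511 = 606 annual layers.
Excluding 5 false annual layers: 606 − 5 = 601.
The annual layer at the ice surface is 1889 CE, so the volcanic sulfate spike dates to 1889 − 601 = 1288 CE.

1288 CE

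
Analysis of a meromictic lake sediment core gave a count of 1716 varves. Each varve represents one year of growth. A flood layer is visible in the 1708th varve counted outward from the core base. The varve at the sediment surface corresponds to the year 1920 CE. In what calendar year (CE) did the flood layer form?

1716 − 1708 = 8 varves lie beyond the flood layer toward the sediment surface.
Counting back 8 years from 1920 CE places the flood layer in 1920 − 8 = 1912 CE.

1912 CE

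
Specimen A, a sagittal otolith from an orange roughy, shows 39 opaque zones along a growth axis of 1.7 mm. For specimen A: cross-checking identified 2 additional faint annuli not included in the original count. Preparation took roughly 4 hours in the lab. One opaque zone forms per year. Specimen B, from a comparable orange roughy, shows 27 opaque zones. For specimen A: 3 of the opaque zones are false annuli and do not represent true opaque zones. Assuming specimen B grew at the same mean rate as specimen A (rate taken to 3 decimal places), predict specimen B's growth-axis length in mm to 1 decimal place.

Specimen A: adjusted count: 39 − 3 + 2 = 38 opaque zones.
A: Extension rate ≈ 1.7 / 38 = 0.045 mm/yr.
For B, 0.045 mm/year × 27 years = 1.2 mm.

1.2 mm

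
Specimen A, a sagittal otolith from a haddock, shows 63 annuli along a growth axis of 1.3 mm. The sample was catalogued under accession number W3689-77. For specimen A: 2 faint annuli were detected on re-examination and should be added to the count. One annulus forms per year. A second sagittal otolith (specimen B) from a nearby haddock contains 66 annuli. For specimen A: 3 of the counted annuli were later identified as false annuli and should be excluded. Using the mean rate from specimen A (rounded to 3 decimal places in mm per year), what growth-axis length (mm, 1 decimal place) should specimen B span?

1.4 mm

Specimen A: correcting the raw count gives 63 − 3 + 2 = 62 true annuli.
A: Mean rate = 1.3 mm / 62 years ≈ 0.021 mm/yr.
Length of B = 0.021 × 66 = 1.4 mm.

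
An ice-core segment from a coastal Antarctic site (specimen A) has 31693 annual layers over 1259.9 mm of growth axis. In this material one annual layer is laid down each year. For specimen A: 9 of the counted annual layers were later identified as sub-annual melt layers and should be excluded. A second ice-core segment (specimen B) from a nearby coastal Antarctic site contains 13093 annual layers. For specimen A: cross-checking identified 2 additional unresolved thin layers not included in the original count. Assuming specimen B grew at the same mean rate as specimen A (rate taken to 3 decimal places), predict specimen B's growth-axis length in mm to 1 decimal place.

523.7 mm

Specimen A: correcting the raw count gives 31693 − 9 + 2 = 31686 true annual layers.
A: Extension rate ≈ 1259.9 / 31686 = 0.040 mm/year.
For B, 0.040 mm/year × 13093 years = 523.7 mm.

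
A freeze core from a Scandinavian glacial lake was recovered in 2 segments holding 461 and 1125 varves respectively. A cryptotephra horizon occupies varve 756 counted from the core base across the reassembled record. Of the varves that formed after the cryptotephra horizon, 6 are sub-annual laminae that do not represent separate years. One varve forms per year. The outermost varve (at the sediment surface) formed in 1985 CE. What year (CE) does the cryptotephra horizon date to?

1161 CE

Total varves = 461 + 1125 = 1586.
1586 − 756 = 830 varves lie beyond the cryptotephra horizon toward the sediment surface.
Removing the 6 false varves leaves 830 − 6 = 824 true varves beyond the cryptotephra horizon.
1985 − 824 = 1161 CE.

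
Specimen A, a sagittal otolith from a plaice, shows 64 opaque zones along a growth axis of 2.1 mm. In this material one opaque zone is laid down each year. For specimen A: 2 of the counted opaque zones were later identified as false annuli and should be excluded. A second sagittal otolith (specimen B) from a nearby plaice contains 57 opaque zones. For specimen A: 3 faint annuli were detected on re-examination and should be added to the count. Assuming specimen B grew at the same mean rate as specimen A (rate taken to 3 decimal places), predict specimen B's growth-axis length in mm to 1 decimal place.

1.8 mm

Specimen A: true opaque zone count = 64 − 2 + 3 = 65.
A: Mean rate = 2.1 mm / 65 years ≈ 0.032 mm per year.
For B, 0.032 mm/year × 57 years = 1.8 mm.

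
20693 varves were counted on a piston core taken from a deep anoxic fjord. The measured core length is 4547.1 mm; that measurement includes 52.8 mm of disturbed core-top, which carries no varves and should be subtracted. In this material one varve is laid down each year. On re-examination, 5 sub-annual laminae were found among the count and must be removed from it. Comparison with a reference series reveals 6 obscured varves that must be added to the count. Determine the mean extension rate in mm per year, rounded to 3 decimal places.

Correcting the raw count gives 20693 − 5 + 6 = 20694 true varves.
Removing the 52.8 mm offcut leaves 4547.1 − 52.8 = 4494.3 mm.
4494.3 mm over 20694 years gives 4494.3 / 20694 ≈ 0.217 mm per year.

0.217 mm per year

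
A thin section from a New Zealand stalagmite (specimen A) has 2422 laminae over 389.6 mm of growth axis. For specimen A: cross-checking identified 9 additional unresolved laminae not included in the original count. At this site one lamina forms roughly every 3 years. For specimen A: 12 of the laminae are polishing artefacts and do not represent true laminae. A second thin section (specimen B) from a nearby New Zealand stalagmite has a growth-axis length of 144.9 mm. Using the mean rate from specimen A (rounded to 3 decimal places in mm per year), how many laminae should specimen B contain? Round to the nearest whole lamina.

894 laminae

Specimen A: after corrections the count is 2422 − 12 + 9 = 2419 laminae.
Specimen A: multiplying by 3 years per lamina: 2419 × 3 = 7257 years.
A: Extension rate ≈ 389.6 / 7257 = 0.054 mm/yr.
Specimen B: 144.9 mm / 0.054 mm per year = 2683.33 years; at 3 years per lamina that is 2683.33 / 3 ≈ 894 laminae.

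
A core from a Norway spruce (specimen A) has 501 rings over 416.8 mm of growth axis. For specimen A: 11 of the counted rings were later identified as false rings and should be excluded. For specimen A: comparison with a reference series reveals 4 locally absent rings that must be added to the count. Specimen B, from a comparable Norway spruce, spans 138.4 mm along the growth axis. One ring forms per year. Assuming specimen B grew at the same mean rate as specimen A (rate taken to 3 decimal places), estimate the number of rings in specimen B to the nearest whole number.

164 rings

Specimen A: true ring count = 501 − 11 + 4 = 494.
A: Extension rate ≈ 416.8 / 494 = 0.844 mm/year.
For B, 138.4 / 0.844 = 163.98 years ≈ 164 rings.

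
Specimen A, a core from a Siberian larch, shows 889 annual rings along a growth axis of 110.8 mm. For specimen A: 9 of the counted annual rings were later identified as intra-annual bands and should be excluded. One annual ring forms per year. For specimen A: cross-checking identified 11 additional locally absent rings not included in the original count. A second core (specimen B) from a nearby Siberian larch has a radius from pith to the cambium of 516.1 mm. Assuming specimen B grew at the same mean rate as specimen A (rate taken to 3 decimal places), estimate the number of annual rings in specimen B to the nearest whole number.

Specimen A: true annual ring count = 889 − 9 + 11 = 891.
A: Extension rate ≈ 110.8 / 891 = 0.124 mm per year.
Specimen B: 516.1 mm / 0.124 mm per year = 4162.10 years ≈ 4162 annual rings.

4162 annual rings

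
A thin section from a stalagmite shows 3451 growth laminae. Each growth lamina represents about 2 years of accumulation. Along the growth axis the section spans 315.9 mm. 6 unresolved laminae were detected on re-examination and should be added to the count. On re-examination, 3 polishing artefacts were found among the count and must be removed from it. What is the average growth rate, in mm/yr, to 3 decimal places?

0.046 mm/yr

True growth lamina count = 3451 − 3 + 6 = 3454.
Multiplying by 2 years per growth lamina: 3454 × 2 = 6908 years.
Mean rate = 315.9 mm / 6908 years ≈ 0.046 mm/yr.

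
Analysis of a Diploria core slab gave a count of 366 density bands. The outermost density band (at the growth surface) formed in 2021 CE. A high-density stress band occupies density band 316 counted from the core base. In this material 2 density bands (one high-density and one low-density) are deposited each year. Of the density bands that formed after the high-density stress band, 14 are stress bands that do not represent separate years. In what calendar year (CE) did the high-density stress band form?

2003 CE

The high-density stress band sits at density band 316 from the core base, so 366 − 316 = 50 density bands formed after it.
50 − 14 false = 36 true density bands after the high-density stress band.
Dividing by 2 density bands per year: 36 / 2 = 18 years.
Counting back 18 years from 2021 CE places the high-density stress band in 2021 − 18 = 2003 CE.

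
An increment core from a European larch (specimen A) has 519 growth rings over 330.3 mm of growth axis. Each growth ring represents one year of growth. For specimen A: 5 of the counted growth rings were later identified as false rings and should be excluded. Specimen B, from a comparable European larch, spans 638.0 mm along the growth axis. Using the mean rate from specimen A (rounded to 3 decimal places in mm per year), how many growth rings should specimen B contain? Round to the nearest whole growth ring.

Specimen A: adjusted count: 519 − 5 = 514 growth rings.
A: 330.3 mm over 514 years gives 330.3 / 514 ≈ 0.643 mm/year.
For B, 638.0 / 0.643 = 992.22 years ≈ 992 growth rings.

992 growth rings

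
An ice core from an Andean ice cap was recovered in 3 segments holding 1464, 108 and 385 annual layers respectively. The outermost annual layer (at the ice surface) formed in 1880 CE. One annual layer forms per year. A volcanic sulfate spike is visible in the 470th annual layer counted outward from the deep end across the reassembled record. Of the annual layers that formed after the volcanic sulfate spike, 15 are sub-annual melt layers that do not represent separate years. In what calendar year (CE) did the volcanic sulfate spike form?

Total annual layers = 1464 + 108 + 385 = 1957.
Between annual layer 470 and the ice surface there are 1957 − 470 = 1487 annual layers.
Excluding 15 false annual layers: 1487 − 15 = 1472.
1880 − 1472 = 408 CE.

408 CE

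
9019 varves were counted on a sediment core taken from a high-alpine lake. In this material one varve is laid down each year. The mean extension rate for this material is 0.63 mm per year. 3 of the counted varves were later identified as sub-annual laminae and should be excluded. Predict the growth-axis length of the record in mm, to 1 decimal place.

Adjusted count: 9019 − 3 = 9016 varves.
9016 years at 0.63 mm/year gives 0.63 × 9016 = 5680.1 mm.

5680.1 mm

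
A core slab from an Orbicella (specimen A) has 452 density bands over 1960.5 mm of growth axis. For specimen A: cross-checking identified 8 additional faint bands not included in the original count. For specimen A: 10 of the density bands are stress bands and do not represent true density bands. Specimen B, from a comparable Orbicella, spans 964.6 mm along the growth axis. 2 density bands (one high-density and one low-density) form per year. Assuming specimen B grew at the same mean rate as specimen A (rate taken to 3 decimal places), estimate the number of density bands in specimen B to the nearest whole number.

221 density bands

Specimen A: true density band count = 452 − 10 + 8 = 450.
Specimen A: with 2 density bands per year, 450 / 2 = 225 years.
A: Mean rate = 1960.5 mm / 225 years ≈ 8.713 mm per year.
Specimen B: 964.6 mm / 8.713 mm per year = 110.71 years; at 2 density bands per year that is 110.71 × 2 ≈ 221 density bands.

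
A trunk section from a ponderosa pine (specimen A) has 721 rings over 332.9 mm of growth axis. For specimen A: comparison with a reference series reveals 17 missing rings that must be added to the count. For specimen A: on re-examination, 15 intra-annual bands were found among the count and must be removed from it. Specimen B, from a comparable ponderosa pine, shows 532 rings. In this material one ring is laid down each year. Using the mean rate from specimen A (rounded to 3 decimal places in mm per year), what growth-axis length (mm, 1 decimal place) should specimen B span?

Specimen A: adjusted count: 721 − 15 + 17 = 723 rings.
A: Extension rate ≈ 332.9 / 723 = 0.460 mm/year.
Length of B = 0.460 × 532 = 244.7 mm.

244.7 mm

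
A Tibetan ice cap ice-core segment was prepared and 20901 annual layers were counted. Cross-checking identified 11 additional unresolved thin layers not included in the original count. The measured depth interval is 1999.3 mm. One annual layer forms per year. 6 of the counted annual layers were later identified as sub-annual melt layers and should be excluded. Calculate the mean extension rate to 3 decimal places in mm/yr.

After corrections the count is 20901 − 6 + 11 = 20906 annual layers.
Mean rate = 1999.3 mm / 20906 years ≈ 0.096 mm/yr.

0.096 mm/yr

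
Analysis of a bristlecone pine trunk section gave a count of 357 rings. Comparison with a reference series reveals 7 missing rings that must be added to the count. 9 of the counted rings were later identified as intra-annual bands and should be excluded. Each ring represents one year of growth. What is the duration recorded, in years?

355 years

Adjusted count: 357 − 9 + 7 = 355 rings.
One ring per year makes the duration 355 years.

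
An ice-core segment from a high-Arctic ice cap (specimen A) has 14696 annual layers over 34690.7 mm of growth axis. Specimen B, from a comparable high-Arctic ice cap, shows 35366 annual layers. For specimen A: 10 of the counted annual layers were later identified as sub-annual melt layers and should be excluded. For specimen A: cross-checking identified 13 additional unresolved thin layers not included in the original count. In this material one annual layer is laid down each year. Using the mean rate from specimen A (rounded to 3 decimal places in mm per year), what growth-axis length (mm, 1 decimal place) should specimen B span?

Specimen A: adjusted count: 14696 − 10 + 13 = 14699 annual layers.
A: 34690.7 mm over 14699 years gives 34690.7 / 14699 ≈ 2.360 mm/year.
B's length ≈ 2.360 × 35366 = 83463.8 mm.

83463.8 mm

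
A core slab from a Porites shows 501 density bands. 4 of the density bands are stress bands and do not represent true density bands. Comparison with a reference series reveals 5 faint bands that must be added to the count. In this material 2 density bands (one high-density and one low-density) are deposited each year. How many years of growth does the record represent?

Correcting the raw count gives 501 − 4 + 5 = 502 true density bands.
Dividing by 2 density bands per year: 502 / 2 = 251 years.

251 yr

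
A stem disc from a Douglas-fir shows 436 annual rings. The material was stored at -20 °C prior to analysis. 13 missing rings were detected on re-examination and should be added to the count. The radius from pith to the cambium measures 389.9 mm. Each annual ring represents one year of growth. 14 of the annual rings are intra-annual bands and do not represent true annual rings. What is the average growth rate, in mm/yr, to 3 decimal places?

0.896 mm/yr

Correcting the raw count gives 436 − 14 + 13 = 435 true annual rings.
Mean rate = 389.9 mm / 435 years ≈ 0.896 mm/yr.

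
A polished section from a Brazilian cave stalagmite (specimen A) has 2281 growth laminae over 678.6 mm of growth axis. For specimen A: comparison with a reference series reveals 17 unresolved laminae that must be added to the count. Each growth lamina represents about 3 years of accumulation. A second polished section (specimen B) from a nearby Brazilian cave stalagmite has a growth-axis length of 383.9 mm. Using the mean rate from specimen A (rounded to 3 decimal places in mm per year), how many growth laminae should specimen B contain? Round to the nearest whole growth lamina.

Specimen A: adjusted count: 2281 + 17 = 2298 growth laminae.
Specimen A: 2298 growth laminae at 3 years each span 2298 × 3 = 6894 years.
A: Mean rate = 678.6 mm / 6894 years ≈ 0.098 mm per year.
B spans 383.9 / 0.098 = 3917.35 years; at 3 years per growth lamina that is 3917.35 / 3 ≈ 1306 growth laminae.

1306 growth laminae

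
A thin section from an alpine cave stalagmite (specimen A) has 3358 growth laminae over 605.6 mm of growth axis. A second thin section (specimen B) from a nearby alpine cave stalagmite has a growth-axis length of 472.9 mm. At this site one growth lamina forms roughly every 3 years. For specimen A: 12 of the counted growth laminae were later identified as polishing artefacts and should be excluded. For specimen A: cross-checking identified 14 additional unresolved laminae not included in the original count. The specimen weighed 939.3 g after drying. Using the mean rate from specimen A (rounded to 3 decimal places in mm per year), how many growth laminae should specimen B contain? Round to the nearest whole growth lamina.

2627 growth laminae

Specimen A: adjusted count: 3358 − 12 + 14 = 3360 growth laminae.
Specimen A: multiplying by 3 years per growth lamina: 3360 × 3 = 10080 years.
A: Extension rate ≈ 605.6 / 10080 = 0.060 mm/year.
For B, 472.9 / 0.060 = 7881.67 years; at 3 years per growth lamina that is 7881.67 / 3 ≈ 2627 growth laminae.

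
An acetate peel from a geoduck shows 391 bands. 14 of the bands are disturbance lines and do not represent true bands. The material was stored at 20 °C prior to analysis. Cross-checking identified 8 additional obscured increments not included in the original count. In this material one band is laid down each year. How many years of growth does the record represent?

385 years

Correcting the raw count gives 391 − 14 + 8 = 385 true bands.
With a one-to-one band periodicity this is 385 years.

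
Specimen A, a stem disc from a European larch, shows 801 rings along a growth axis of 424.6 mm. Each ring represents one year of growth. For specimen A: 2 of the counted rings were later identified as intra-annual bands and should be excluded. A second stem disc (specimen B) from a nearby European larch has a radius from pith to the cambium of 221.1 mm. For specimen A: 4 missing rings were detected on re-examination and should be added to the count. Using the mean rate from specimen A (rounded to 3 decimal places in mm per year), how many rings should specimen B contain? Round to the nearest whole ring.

Specimen A: adjusted count: 801 − 2 + 4 = 803 rings.
A: 424.6 mm over 803 years gives 424.6 / 803 ≈ 0.529 mm/yr.
Specimen B: 221.1 mm / 0.529 mm per year = 417.96 years ≈ 418 rings.

418 rings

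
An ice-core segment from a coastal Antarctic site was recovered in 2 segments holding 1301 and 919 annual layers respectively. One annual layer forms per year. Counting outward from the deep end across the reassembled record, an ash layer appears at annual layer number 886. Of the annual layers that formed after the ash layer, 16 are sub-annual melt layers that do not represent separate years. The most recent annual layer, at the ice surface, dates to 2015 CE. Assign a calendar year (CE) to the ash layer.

Total annual layers = 1301 + 919 = 2220.
Between annual layer 886 and the ice surface there are 2220 − 886 = 1334 annual layers.
1334 − 16 false = 1318 true annual layers after the ash layer.
The annual layer at the ice surface is 2015 CE, so the ash layer dates to 2015 − 1318 = 697 CE.

697 CE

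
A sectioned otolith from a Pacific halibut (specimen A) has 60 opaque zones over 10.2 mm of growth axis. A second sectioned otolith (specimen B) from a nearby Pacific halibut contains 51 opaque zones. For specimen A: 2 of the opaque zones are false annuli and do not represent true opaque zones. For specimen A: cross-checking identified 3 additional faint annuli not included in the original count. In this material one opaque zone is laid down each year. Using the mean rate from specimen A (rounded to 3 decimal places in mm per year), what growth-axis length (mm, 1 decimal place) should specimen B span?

8.5 mm

Specimen A: correcting the raw count gives 60 − 2 + 3 = 61 true opaque zones.
A: Mean rate = 10.2 mm / 61 years ≈ 0.167 mm/yr.
Length of B = 0.167 × 51 = 8.5 mm.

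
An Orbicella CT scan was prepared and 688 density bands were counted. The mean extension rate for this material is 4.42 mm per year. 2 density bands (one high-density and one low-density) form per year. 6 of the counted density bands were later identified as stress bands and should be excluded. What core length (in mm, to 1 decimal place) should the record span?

Adjusted count: 688 − 6 = 682 density bands.
With 2 density bands per year, 682 / 2 = 341 years.
341 years at 4.42 mm/year gives 4.42 × 341 = 1507.2 mm.

1507.2 mm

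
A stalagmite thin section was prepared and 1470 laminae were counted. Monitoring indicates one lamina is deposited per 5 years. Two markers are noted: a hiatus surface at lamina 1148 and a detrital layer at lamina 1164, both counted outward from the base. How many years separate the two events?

80 years

1164 − 1148 = 16 laminae lie between the two events.
Multiplying by 5 years per lamina: 16 × 5 = 80 years.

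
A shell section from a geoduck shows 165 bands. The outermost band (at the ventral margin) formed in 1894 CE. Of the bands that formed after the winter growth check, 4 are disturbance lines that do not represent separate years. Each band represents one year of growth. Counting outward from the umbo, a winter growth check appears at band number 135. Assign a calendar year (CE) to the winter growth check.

165 − 135 = 30 bands lie beyond the winter growth check toward the ventral margin.
Excluding 4 false bands: 30 − 4 = 26.
The band at the ventral margin is 1894 CE, so the winter growth check dates to 1894 − 26 = 1868 CE.

1868 CE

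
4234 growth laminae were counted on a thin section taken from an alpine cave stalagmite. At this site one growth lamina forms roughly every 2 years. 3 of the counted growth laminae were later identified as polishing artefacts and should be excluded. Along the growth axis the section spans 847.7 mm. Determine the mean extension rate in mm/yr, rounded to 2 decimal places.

0.10 mm/yr

After corrections the count is 4234 − 3 = 4231 growth laminae.
4231 growth laminae at 2 years each span 4231 × 2 = 8462 years.
Extension rate ≈ 847.7 / 8462 = 0.10 mm/yr.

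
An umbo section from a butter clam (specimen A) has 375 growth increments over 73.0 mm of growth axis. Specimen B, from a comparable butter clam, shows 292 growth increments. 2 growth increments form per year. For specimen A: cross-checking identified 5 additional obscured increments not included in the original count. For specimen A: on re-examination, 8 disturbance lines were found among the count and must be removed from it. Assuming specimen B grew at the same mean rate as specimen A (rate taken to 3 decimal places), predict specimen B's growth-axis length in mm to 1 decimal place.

57.2 mm

Specimen A: correcting the raw count gives 375 − 8 + 5 = 372 true growth increments.
Specimen A: dividing by 2 growth increments per year: 372 / 2 = 186 years.
A: Mean rate = 73.0 mm / 186 years ≈ 0.392 mm per year.
Specimen B: dividing by 2 growth increments per year: 292 / 2 = 146 years. B's length ≈ 0.392 × 146 = 57.2 mm.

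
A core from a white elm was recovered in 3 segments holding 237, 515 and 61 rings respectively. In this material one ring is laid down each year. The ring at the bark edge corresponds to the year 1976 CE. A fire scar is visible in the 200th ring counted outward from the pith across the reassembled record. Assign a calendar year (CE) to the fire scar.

Total rings = 237 + 515 + 61 = 813.
813 − 200 = 613 rings lie beyond the fire scar toward the bark edge.
The ring at the bark edge is 1976 CE, so the fire scar dates to 1976 − 613 = 1363 CE.

1363 CE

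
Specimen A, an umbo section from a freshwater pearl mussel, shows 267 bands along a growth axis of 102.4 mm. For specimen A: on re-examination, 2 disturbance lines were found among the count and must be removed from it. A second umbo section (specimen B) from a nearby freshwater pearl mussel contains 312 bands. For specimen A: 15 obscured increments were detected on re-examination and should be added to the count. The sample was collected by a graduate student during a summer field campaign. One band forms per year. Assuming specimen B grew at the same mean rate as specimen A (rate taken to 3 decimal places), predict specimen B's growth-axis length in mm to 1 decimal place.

Specimen A: true band count = 267 − 2 + 15 = 280.
A: 102.4 mm over 280 years gives 102.4 / 280 ≈ 0.366 mm/yr.
For B, 0.366 mm/year × 312 years = 114.2 mm.

114.2 mm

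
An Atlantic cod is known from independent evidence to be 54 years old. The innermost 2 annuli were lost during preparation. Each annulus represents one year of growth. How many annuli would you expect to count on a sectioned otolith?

One annulus per year gives 54 annuli over 54 years.
Subtracting the 2 annuli not captured gives 54 − 2 = 52 annuli in the record.

52 annuli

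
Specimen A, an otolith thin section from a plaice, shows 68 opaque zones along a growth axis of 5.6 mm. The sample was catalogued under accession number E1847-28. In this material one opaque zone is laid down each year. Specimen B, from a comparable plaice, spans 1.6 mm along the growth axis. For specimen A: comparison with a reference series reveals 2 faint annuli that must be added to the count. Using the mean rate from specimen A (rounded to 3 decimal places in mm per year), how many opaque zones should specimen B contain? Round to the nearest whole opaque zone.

20 opaque zones

Specimen A: true opaque zone count = 68 + 2 = 70.
A: Mean rate = 5.6 mm / 70 years ≈ 0.080 mm/yr.
Specimen B: 1.6 mm / 0.080 mm per year = 20.00 years ≈ 20 opaque zones.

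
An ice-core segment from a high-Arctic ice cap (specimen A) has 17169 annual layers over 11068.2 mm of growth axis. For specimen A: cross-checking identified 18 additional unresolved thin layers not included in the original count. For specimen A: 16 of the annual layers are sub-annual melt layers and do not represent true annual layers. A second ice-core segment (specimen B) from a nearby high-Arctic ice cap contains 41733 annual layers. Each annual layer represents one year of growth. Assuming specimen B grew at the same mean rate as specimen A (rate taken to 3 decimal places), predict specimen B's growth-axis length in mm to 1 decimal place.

26917.8 mm

Specimen A: true annual layer count = 17169 − 16 + 18 = 17171.
A: Mean rate = 11068.2 mm / 17171 years ≈ 0.645 mm/yr.
B's length ≈ 0.645 × 41733 = 26917.8 mm.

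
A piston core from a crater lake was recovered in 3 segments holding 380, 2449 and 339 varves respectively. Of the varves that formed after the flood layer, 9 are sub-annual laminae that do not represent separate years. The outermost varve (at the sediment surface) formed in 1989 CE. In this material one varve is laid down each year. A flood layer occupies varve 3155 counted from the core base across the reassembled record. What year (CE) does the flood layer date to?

1985 CE

Total varves = 380 + 2449 + 339 = 3168.
3168 − 3155 = 13 varves lie beyond the flood layer toward the sediment surface.
Removing the 9 false varves leaves 13 − 9 = 4 true varves beyond the flood layer.
Counting back 4 years from 1989 CE places the flood layer in 1989 − 4 = 1985 CE.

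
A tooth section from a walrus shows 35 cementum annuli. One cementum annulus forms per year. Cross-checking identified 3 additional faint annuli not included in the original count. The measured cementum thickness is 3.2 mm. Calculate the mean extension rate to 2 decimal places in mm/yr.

After corrections the count is 35 + 3 = 38 cementum annuli.
3.2 mm over 38 years gives 3.2 / 38 ≈ 0.08 mm/yr.

0.08 mm/yr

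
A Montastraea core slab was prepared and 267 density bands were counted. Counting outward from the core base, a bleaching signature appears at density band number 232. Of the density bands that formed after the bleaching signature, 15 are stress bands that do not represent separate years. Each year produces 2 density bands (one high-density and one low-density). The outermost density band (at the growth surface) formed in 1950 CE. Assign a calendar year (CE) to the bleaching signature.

The bleaching signature sits at density band 232 from the core base, so 267 − 232 = 35 density bands formed after it.
Removing the 15 false density bands leaves 35 − 15 = 20 true density bands beyond the bleaching signature.
Dividing by 2 density bands per year: 20 / 2 = 10 years.
1950 − 10 = 1940 CE.

1940 CE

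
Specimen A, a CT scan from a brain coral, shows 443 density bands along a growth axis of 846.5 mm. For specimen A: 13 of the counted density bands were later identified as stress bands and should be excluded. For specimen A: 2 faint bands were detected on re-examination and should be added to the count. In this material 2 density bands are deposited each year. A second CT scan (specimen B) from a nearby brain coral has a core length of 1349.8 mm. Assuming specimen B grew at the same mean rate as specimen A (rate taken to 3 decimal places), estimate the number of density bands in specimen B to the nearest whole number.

689 density bands

Specimen A: true density band count = 443 − 13 + 2 = 432.
Specimen A: with 2 density bands per year, 432 / 2 = 216 years.
A: 846.5 mm over 216 years gives 846.5 / 216 ≈ 3.919 mm/year.
B spans 1349.8 / 3.919 = 344.42 years; at 2 density bands per year that is 344.42 × 2 ≈ 689 density bands.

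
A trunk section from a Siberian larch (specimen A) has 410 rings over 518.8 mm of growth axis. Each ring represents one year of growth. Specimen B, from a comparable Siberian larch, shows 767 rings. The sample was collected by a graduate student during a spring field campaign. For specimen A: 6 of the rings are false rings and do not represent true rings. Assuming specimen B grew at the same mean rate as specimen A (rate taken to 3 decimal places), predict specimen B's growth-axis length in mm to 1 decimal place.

Specimen A: adjusted count: 410 − 6 = 404 rings.
A: Mean rate = 518.8 mm / 404 years ≈ 1.284 mm per year.
Length of B = 1.284 × 767 = 984.8 mm.

984.8 mm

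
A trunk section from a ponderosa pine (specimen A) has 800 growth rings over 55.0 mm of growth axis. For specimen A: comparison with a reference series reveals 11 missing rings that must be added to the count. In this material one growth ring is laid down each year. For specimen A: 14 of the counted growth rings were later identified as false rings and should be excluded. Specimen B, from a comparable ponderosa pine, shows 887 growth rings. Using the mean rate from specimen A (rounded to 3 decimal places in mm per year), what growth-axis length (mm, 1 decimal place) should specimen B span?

Specimen A: correcting the raw count gives 800 − 14 + 11 = 797 true growth rings.
A: Mean rate = 55.0 mm / 797 years ≈ 0.069 mm/year.
B's length ≈ 0.069 × 887 = 61.2 mm.

61.2 mm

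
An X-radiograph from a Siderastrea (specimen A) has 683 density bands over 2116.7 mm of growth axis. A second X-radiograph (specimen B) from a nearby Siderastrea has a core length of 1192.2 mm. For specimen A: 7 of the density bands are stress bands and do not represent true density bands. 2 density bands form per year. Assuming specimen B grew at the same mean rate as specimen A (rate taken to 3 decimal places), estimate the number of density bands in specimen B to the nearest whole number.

381 density bands

Specimen A: adjusted count: 683 − 7 = 676 density bands.
Specimen A: with 2 density bands per year, 676 / 2 = 338 years.
A: Extension rate ≈ 2116.7 / 338 = 6.262 mm per year.
B spans 1192.2 / 6.262 = 190.39 years; at 2 density bands per year that is 190.39 × 2 ≈ 381 density bands.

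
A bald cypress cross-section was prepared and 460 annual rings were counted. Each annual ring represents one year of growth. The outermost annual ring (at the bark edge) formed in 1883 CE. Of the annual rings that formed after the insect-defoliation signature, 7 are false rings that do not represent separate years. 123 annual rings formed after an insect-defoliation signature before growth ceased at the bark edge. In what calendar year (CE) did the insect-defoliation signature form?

123 annual rings post-date the insect-defoliation signature.
Removing the 7 false annual rings leaves 123 − 7 = 116 true annual rings beyond the insect-defoliation signature.
The annual ring at the bark edge is 1883 CE, so the insect-defoliation signature dates to 1883 − 116 = 1767 CE.

1767 CE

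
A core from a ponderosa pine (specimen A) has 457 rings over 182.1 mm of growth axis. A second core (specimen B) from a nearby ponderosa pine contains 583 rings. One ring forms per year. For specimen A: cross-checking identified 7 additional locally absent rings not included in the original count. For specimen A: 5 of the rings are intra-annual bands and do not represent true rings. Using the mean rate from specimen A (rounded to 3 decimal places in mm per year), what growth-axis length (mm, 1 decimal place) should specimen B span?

231.5 mm

Specimen A: correcting the raw count gives 457 − 5 + 7 = 459 true rings.
A: Mean rate = 182.1 mm / 459 years ≈ 0.397 mm/yr.
Length of B = 0.397 × 583 = 231.5 mm.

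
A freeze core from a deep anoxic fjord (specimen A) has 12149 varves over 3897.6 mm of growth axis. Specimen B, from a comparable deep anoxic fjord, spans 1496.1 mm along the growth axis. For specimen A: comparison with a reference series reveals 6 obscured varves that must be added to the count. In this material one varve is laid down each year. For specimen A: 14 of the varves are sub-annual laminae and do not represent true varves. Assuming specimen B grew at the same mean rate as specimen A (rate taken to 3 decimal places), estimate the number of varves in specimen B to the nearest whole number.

Specimen A: after corrections the count is 12149 − 14 + 6 = 12141 varves.
A: 3897.6 mm over 12141 years gives 3897.6 / 12141 ≈ 0.321 mm/yr.
For B, 1496.1 / 0.321 = 4660.75 years ≈ 4661 varves.

4661 varves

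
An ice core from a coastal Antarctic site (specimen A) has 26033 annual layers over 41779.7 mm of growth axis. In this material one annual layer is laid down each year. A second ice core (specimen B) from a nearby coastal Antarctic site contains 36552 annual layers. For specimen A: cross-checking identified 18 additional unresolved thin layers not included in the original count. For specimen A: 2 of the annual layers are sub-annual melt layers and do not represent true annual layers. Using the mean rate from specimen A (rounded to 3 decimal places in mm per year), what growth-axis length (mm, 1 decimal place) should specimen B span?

58629.4 mm

Specimen A: correcting the raw count gives 26033 − 2 + 18 = 26049 true annual layers.
A: Mean rate = 41779.7 mm / 26049 years ≈ 1.604 mm/year.
Length of B = 1.604 × 36552 = 58629.4 mm.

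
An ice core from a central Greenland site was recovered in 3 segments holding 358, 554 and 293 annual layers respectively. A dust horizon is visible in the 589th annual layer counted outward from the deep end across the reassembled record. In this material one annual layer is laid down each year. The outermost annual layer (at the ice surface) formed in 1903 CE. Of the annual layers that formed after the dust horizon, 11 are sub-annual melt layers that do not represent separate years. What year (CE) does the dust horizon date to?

Total annual layers = 358 + 554 + 293 = 1205.
Between annual layer 589 and the ice surface there are 1205 − 589 = 616 annual layers.
Excluding 11 false annual layers: 616 − 11 = 605.
The annual layer at the ice surface is 1903 CE, so the dust horizon dates to 1903 − 605 = 1298 CE.

1298 CE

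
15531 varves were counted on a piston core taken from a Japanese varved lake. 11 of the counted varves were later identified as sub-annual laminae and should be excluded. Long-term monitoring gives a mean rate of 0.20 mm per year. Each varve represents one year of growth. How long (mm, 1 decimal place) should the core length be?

After corrections the count is 15531 − 11 = 15520 varves.
Length ≈ 0.20 × 15520 = 3104.0 mm.

3104.0 mm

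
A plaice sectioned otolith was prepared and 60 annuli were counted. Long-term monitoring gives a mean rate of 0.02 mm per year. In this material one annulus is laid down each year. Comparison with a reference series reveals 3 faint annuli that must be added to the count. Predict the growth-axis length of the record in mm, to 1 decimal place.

1.3 mm

True annulus count = 60 + 3 = 63.
63 years at 0.02 mm/year gives 0.02 × 63 = 1.3 mm.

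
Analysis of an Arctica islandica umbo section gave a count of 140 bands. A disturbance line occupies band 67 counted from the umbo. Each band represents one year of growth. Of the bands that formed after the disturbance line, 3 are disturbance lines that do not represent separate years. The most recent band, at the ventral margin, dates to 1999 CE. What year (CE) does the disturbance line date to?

Between band 67 and the ventral margin there are 140 − 67 = 73 bands.
Removing the 3 false bands leaves 73 − 3 = 70 true bands beyond the disturbance line.
The band at the ventral margin is 1999 CE, so the disturbance line dates to 1999 − 70 = 1929 CE.

1929 CE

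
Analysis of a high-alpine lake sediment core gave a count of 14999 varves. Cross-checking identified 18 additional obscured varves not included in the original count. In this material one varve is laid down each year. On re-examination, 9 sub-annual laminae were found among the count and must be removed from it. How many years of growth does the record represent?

After corrections the count is 14999 − 9 + 18 = 15008 varves.
With a one-to-one varve periodicity this is 15008 years.

15008 years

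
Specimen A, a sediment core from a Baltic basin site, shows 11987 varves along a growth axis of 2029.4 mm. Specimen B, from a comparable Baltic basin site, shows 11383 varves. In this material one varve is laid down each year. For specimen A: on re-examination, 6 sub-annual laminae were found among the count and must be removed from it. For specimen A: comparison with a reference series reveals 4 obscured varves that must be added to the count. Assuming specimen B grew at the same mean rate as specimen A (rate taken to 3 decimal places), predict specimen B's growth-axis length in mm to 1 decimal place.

1923.7 mm

Specimen A: correcting the raw count gives 11987 − 6 + 4 = 11985 true varves.
A: Mean rate = 2029.4 mm / 11985 years ≈ 0.169 mm/yr.
Length of B = 0.169 × 11383 = 1923.7 mm.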